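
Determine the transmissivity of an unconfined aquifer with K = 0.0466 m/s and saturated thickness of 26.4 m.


Transmissivity is defined as T = K * h.
T = 0.0466 * 26.4
  = 1.2302 m^2/s.

1.2302


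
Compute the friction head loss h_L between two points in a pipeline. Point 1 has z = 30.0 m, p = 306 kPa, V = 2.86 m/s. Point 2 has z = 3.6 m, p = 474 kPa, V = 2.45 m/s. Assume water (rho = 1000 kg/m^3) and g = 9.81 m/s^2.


Total head at each section: H = z + p/(rho*g) + V^2/(2g).
H1 = 30.0 + 306*1000/(1000*9.81) + 2.86^2/(2*9.81)
   = 30.0 + 31.193 + 0.4169
   = 61.61 m.
H2 = 3.6 + 474*1000/(1000*9.81) + 2.45^2/(2*9.81)
   = 3.6 + 48.318 + 0.3059
   = 52.224 m.
h_L = H1 - H2 = 61.61 - 52.224 = 9.386 m.

9.386


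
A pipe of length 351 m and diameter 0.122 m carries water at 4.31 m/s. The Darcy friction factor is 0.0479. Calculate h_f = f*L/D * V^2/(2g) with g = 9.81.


Darcy-Weisbach equation: h_f = f * (L/D) * V^2/(2g).
f * L/D = 0.0479 * 351/0.122 = 137.8107.
V^2/(2g) = 4.31^2 / (2*9.81) = 18.5761 / 19.62 = 0.9468 m.
h_f = 137.8107 * 0.9468 = 130.478 m.

130.478


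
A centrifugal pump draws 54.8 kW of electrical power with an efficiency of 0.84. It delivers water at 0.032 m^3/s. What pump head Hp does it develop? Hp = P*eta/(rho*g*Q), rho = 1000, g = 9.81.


Pump head formula: Hp = P * eta / (rho * g * Q).
Numerator: P * eta = 54.8 * 1000 * 0.84 = 46032.0 W.
Denominator: rho * g * Q = 1000 * 9.81 * 0.032 = 313.92.
Hp = 46032.0 / 313.92 = 146.64 m.

146.64


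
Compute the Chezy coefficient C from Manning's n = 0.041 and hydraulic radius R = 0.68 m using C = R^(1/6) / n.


The Chezy coefficient relates to Manning's n through C = R^(1/6) / n.
R^(1/6) = 0.68^(1/6) = 0.937745.
C = 0.937745 / 0.041 = 22.87 m^(1/2)/s.

22.87


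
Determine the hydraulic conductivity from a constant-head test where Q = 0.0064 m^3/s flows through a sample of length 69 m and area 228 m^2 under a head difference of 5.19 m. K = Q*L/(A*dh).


From K = Q*L / (A*dh):
Numerator: Q*L = 0.0064 * 69 = 0.4416.
Denominator: A*dh = 228 * 5.19 = 1183.32.
K = 0.4416 / 1183.32 = 0.000373 m/s.

0.000373


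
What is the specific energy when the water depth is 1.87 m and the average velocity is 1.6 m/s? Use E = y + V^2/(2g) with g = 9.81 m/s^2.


Specific energy E = y + V^2/(2g).
Velocity head = V^2/(2g) = 1.6^2 / (2*9.81) = 2.56 / 19.62 = 0.1305 m.
E = 1.87 + 0.1305 = 2.0005 m.

2.0005


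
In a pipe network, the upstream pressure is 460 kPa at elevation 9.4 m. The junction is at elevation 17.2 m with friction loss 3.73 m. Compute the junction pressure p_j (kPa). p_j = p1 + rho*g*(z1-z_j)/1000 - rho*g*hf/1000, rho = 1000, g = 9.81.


Junction pressure: p_j = p1 + rho*g*(z1 - z_j)/1000 - rho*g*hf/1000.
Elevation term = 1000*9.81*(9.4 - 17.2)/1000 = -76.518 kPa.
Friction term = 1000*9.81*3.73/1000 = 36.591 kPa.
p_j = 460 + -76.518 - 36.591 = 346.89 kPa.

346.89


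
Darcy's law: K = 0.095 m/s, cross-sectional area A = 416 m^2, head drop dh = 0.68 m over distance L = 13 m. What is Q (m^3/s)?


Darcy's law: Q = K * A * i, where i = dh/L.
Hydraulic gradient i = 0.68 / 13 = 0.052308.
Q = 0.095 * 416 * 0.052308
  = 2.0672 m^3/s.

2.0672


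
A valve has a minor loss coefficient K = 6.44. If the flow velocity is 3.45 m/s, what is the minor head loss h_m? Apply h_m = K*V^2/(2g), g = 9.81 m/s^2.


Minor loss formula: h_m = K * V^2/(2g).
V^2 = 3.45^2 = 11.9025.
V^2/(2g) = 11.9025 / 19.62 = 0.6067 m.
h_m = 6.44 * 0.6067 = 3.9068 m.

3.9068


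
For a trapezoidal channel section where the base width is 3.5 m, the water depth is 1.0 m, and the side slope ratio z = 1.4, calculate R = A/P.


For a trapezoidal section with side slope z:
A = (b + z*y)*y = (3.5 + 1.4*1.0)*1.0 = 4.9 m^2.
P = b + 2*y*sqrt(1 + z^2) = 3.5 + 2*1.0*sqrt(1 + 1.4^2) = 6.941 m.
R = A/P = 4.9 / 6.941 = 0.706 m.

0.706


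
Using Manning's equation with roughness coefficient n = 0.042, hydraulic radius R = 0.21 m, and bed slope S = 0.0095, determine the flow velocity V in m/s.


Manning's equation gives V = (1/n) * R^(2/3) * S^(1/2).
First, compute R^(2/3) = 0.21^(2/3) = 0.3533.
Next, S^(1/2) = 0.0095^(1/2) = 0.097468.
Then 1/n = 1/0.042 = 23.81.
V = 23.81 * 0.3533 * 0.097468 = 0.8199 m/s.

0.8199


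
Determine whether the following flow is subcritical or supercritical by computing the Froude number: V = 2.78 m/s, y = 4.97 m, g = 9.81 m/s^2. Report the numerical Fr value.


The Froude number is defined as Fr = V / sqrt(g*y).
g*y = 9.81 * 4.97 = 48.7557.
sqrt(g*y) = sqrt(48.7557) = 6.9825.
Fr = 2.78 / 6.9825 = 0.3981.
Since Fr < 1, the flow is subcritical.

0.3981


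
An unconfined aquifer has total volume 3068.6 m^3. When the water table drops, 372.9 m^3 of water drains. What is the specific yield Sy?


Specific yield Sy = Volume drained / Total volume.
Sy = 372.9 / 3068.6
   = 0.1215.

0.1215


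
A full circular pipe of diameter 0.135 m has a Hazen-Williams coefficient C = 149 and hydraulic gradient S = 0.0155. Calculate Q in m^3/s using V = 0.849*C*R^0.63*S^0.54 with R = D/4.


For a full circular pipe, R = D/4 = 0.135/4 = 0.0338 m.
V = 0.849 * 149 * 0.0338^0.63 * 0.0155^0.54
  = 0.849 * 149 * 0.118253 * 0.105385
  = 1.5765 m/s.
Pipe area A = pi*D^2/4 = pi*0.135^2/4 = 0.0143 m^2.
Q = A * V = 0.0143 * 1.5765 = 0.0226 m^3/s.

0.0226


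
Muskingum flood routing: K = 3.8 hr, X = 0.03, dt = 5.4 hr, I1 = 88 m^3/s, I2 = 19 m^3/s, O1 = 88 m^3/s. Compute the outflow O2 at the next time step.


Muskingum coefficients:
denom = 2*K*(1-X) + dt = 2*3.8*(1-0.03) + 5.4 = 12.772.
C0 = (dt - 2*K*X)/denom = (5.4 - 2*3.8*0.03)/12.772 = 0.4049.
C1 = (dt + 2*K*X)/denom = (5.4 + 2*3.8*0.03)/12.772 = 0.4407.
C2 = (2*K*(1-X) - dt)/denom = 0.1544.
O2 = C0*I2 + C1*I1 + C2*O1
   = 0.4049*19 + 0.4407*88 + 0.1544*88
   = 60.06 m^3/s.

60.06


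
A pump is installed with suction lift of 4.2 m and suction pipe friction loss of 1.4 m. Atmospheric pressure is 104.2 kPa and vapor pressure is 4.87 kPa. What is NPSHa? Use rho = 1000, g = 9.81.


NPSHa = p_atm/(rho*g) - z_s - hf_s - p_vap/(rho*g).
p_atm/(rho*g) = 104.2*1000 / (1000*9.81) = 10.622 m.
p_vap/(rho*g) = 4.87*1000 / (1000*9.81) = 0.496 m.
NPSHa = 10.622 - 4.2 - 1.4 - 0.496
      = 4.53 m.

4.53


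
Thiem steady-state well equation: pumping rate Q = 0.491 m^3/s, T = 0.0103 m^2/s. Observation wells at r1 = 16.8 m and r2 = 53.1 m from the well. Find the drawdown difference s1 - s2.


Thiem equation: s1 - s2 = Q/(2*pi*T) * ln(r2/r1).
ln(r2/r1) = ln(53.1/16.8) = 1.1508.
Q/(2*pi*T) = 0.491 / (2*pi*0.0103) = 0.491 / 0.0647 = 7.5869.
s1 - s2 = 7.5869 * 1.1508 = 8.731 m.

8.731


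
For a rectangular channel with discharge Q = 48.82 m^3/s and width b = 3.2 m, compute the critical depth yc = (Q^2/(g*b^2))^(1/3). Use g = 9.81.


Using yc = (Q^2 / (g * b^2))^(1/3):
Q^2 = 48.82^2 = 2383.39.
g * b^2 = 9.81 * 3.2^2 = 9.81 * 10.24 = 100.45.
Q^2 / (g*b^2) = 2383.39 / 100.45 = 23.7271.
yc = 23.7271^(1/3) = 2.8735 m.

2.8735


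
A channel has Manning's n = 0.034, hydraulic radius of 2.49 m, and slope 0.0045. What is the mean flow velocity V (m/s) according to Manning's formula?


Manning's equation gives V = (1/n) * R^(2/3) * S^(1/2).
First, compute R^(2/3) = 2.49^(2/3) = 1.8371.
Next, S^(1/2) = 0.0045^(1/2) = 0.067082.
Then 1/n = 1/0.034 = 29.41.
V = 29.41 * 1.8371 * 0.067082 = 3.6246 m/s.

3.6246


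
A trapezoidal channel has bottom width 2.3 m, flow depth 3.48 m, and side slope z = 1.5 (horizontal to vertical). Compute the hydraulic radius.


For a trapezoidal section with side slope z:
A = (b + z*y)*y = (2.3 + 1.5*3.48)*3.48 = 26.17 m^2.
P = b + 2*y*sqrt(1 + z^2) = 2.3 + 2*3.48*sqrt(1 + 1.5^2) = 14.847 m.
R = A/P = 26.17 / 14.847 = 1.7626 m.

1.7626


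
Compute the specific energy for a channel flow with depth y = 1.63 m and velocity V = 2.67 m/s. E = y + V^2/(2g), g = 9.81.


Specific energy E = y + V^2/(2g).
Velocity head = V^2/(2g) = 2.67^2 / (2*9.81) = 7.1289 / 19.62 = 0.3633 m.
E = 1.63 + 0.3633 = 1.9933 m.

1.9933


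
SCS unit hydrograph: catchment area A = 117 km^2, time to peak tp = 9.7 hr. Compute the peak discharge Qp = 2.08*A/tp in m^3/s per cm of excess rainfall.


SCS formula: Qp = 2.08 * A / tp.
Qp = 2.08 * 117 / 9.7
   = 243.36 / 9.7
   = 25.09 m^3/s per cm.

25.09


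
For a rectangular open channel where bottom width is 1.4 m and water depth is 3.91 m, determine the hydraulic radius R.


For a rectangular section:
Flow area A = b * y = 1.4 * 3.91 = 5.47 m^2.
Wetted perimeter P = b + 2y = 1.4 + 2*3.91 = 9.22 m.
Hydraulic radius R = A/P = 5.47 / 9.22 = 0.5937 m.

0.5937


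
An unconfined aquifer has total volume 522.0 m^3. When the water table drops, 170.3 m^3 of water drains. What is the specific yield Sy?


Specific yield Sy = Volume drained / Total volume.
Sy = 170.3 / 522.0
   = 0.3262.

0.3262


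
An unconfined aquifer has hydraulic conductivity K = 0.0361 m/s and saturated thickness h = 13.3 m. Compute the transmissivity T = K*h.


Transmissivity is defined as T = K * h.
T = 0.0361 * 13.3
  = 0.4801 m^2/s.

0.4801


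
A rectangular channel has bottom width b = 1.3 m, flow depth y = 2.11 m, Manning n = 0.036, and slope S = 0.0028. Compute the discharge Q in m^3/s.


For a rectangular channel, the cross-sectional area A = b * y = 1.3 * 2.11 = 2.74 m^2.
The wetted perimeter P = b + 2y = 1.3 + 2*2.11 = 5.52 m.
Hydraulic radius R = A/P = 2.74/5.52 = 0.4969 m.
Velocity V = (1/n)*R^(2/3)*S^(1/2) = (1/0.036)*0.4969^(2/3)*0.0028^(1/2) = 0.9221 m/s.
Discharge Q = A * V = 2.74 * 0.9221 = 2.529 m^3/s.

2.529


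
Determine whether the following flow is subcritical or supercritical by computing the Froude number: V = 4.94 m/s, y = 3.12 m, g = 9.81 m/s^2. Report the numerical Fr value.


The Froude number is defined as Fr = V / sqrt(g*y).
g*y = 9.81 * 3.12 = 30.6072.
sqrt(g*y) = sqrt(30.6072) = 5.5324.
Fr = 4.94 / 5.5324 = 0.8929.
Since Fr < 1, the flow is subcritical.

0.8929


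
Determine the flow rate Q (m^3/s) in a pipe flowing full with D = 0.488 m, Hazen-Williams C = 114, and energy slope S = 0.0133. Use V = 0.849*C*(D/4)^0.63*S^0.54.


For a full circular pipe, R = D/4 = 0.488/4 = 0.122 m.
V = 0.849 * 114 * 0.122^0.63 * 0.0133^0.54
  = 0.849 * 114 * 0.265709 * 0.097024
  = 2.4952 m/s.
Pipe area A = pi*D^2/4 = pi*0.488^2/4 = 0.187 m^2.
Q = A * V = 0.187 * 2.4952 = 0.4667 m^3/s.

0.4667


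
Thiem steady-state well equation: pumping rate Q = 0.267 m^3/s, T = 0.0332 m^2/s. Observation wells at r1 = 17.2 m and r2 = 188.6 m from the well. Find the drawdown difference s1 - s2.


Thiem equation: s1 - s2 = Q/(2*pi*T) * ln(r2/r1).
ln(r2/r1) = ln(188.6/17.2) = 2.3947.
Q/(2*pi*T) = 0.267 / (2*pi*0.0332) = 0.267 / 0.2086 = 1.28.
s1 - s2 = 1.28 * 2.3947 = 3.0651 m.

3.0651


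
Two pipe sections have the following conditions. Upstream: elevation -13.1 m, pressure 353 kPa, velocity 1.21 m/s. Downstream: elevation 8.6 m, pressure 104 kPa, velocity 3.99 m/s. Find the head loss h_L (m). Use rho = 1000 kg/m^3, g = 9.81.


Total head at each section: H = z + p/(rho*g) + V^2/(2g).
H1 = -13.1 + 353*1000/(1000*9.81) + 1.21^2/(2*9.81)
   = -13.1 + 35.984 + 0.0746
   = 22.958 m.
H2 = 8.6 + 104*1000/(1000*9.81) + 3.99^2/(2*9.81)
   = 8.6 + 10.601 + 0.8114
   = 20.013 m.
h_L = H1 - H2 = 22.958 - 20.013 = 2.945 m.

2.945


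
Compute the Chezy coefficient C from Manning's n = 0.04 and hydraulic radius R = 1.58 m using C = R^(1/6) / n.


The Chezy coefficient relates to Manning's n through C = R^(1/6) / n.
R^(1/6) = 1.58^(1/6) = 1.079219.
C = 1.079219 / 0.04 = 26.98 m^(1/2)/s.

26.98


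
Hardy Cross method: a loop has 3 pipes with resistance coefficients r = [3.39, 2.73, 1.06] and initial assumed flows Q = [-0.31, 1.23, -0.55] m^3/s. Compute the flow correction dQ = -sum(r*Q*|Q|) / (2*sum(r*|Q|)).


Numerator terms (r*Q*|Q|): 3.39*-0.31*|-0.31| = -0.3258; 2.73*1.23*|1.23| = 4.1302; 1.06*-0.55*|-0.55| = -0.3207.
Sum of numerator = 3.4838.
Denominator terms (r*|Q|): 3.39*|-0.31| = 1.0509; 2.73*|1.23| = 3.3579; 1.06*|-0.55| = 0.583.
2 * sum of denominator = 2 * 4.9918 = 9.9836.
dQ = -3.4838 / 9.9836 = -0.349 m^3/s.

-0.349


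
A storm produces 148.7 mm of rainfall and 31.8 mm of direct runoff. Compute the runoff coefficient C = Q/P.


The runoff coefficient C = runoff depth / rainfall depth.
C = 31.8 / 148.7
  = 0.2139.

0.2139


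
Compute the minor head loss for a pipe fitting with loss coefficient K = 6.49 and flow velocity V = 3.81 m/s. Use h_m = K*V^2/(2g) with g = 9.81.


Minor loss formula: h_m = K * V^2/(2g).
V^2 = 3.81^2 = 14.5161.
V^2/(2g) = 14.5161 / 19.62 = 0.7399 m.
h_m = 6.49 * 0.7399 = 4.8017 m.

4.8017


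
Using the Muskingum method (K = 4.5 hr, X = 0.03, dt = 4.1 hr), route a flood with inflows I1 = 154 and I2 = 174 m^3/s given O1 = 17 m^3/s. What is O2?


Muskingum coefficients:
denom = 2*K*(1-X) + dt = 2*4.5*(1-0.03) + 4.1 = 12.83.
C0 = (dt - 2*K*X)/denom = (4.1 - 2*4.5*0.03)/12.83 = 0.2985.
C1 = (dt + 2*K*X)/denom = (4.1 + 2*4.5*0.03)/12.83 = 0.3406.
C2 = (2*K*(1-X) - dt)/denom = 0.3609.
O2 = C0*I2 + C1*I1 + C2*O1
   = 0.2985*174 + 0.3406*154 + 0.3609*17
   = 110.53 m^3/s.

110.53


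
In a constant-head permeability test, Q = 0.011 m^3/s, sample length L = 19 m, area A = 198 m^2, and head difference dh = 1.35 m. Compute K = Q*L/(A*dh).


From K = Q*L / (A*dh):
Numerator: Q*L = 0.011 * 19 = 0.209.
Denominator: A*dh = 198 * 1.35 = 267.3.
K = 0.209 / 267.3 = 0.000782 m/s.

0.000782


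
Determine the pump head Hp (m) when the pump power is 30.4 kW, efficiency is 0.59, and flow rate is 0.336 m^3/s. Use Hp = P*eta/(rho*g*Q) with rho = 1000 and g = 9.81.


Pump head formula: Hp = P * eta / (rho * g * Q).
Numerator: P * eta = 30.4 * 1000 * 0.59 = 17936.0 W.
Denominator: rho * g * Q = 1000 * 9.81 * 0.336 = 3296.16.
Hp = 17936.0 / 3296.16 = 5.44 m.

5.44


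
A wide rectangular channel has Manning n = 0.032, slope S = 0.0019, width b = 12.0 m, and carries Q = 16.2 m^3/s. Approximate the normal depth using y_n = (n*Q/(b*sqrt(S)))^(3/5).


We use the wide-channel approximation y_n = (n*Q/(b*sqrt(S)))^(3/5).
sqrt(S) = sqrt(0.0019) = 0.043589.
Numerator: n*Q = 0.032 * 16.2 = 0.5184.
Denominator: b*sqrt(S) = 12.0 * 0.043589 = 0.523068.
arg = 0.9911.
y_n = 0.9911^(3/5) = 0.9946 m.

0.9946


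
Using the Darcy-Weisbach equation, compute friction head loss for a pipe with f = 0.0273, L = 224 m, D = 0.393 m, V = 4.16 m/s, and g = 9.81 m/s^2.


Darcy-Weisbach equation: h_f = f * (L/D) * V^2/(2g).
f * L/D = 0.0273 * 224/0.393 = 15.5603.
V^2/(2g) = 4.16^2 / (2*9.81) = 17.3056 / 19.62 = 0.882 m.
h_f = 15.5603 * 0.882 = 13.725 m.

13.725


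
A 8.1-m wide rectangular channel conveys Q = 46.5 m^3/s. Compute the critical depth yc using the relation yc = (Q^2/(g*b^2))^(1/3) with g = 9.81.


Using yc = (Q^2 / (g * b^2))^(1/3):
Q^2 = 46.5^2 = 2162.25.
g * b^2 = 9.81 * 8.1^2 = 9.81 * 65.61 = 643.63.
Q^2 / (g*b^2) = 2162.25 / 643.63 = 3.3595.
yc = 3.3595^(1/3) = 1.4977 m.

1.4977


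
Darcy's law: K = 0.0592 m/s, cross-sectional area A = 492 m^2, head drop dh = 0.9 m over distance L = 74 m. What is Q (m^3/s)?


Darcy's law: Q = K * A * i, where i = dh/L.
Hydraulic gradient i = 0.9 / 74 = 0.012162.
Q = 0.0592 * 492 * 0.012162
  = 0.3542 m^3/s.

0.3542


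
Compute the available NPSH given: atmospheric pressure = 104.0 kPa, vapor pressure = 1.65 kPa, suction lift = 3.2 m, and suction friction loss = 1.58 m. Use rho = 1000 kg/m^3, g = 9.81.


NPSHa = p_atm/(rho*g) - z_s - hf_s - p_vap/(rho*g).
p_atm/(rho*g) = 104.0*1000 / (1000*9.81) = 10.601 m.
p_vap/(rho*g) = 1.65*1000 / (1000*9.81) = 0.168 m.
NPSHa = 10.601 - 3.2 - 1.58 - 0.168
      = 5.65 m.

5.65


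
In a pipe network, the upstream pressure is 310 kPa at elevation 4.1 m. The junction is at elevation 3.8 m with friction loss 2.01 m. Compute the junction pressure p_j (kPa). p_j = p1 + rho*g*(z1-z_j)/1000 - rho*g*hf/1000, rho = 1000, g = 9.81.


Junction pressure: p_j = p1 + rho*g*(z1 - z_j)/1000 - rho*g*hf/1000.
Elevation term = 1000*9.81*(4.1 - 3.8)/1000 = 2.943 kPa.
Friction term = 1000*9.81*2.01/1000 = 19.718 kPa.
p_j = 310 + 2.943 - 19.718 = 293.22 kPa.

293.22


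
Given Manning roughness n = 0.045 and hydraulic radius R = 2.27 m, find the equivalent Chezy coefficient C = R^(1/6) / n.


The Chezy coefficient relates to Manning's n through C = R^(1/6) / n.
R^(1/6) = 2.27^(1/6) = 1.146404.
C = 1.146404 / 0.045 = 25.48 m^(1/2)/s.

25.48


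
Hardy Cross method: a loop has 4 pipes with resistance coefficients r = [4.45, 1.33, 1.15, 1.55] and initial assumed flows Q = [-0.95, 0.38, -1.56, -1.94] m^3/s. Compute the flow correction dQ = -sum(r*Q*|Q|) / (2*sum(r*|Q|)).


Numerator terms (r*Q*|Q|): 4.45*-0.95*|-0.95| = -4.0161; 1.33*0.38*|0.38| = 0.1921; 1.15*-1.56*|-1.56| = -2.7986; 1.55*-1.94*|-1.94| = -5.8336.
Sum of numerator = -12.4563.
Denominator terms (r*|Q|): 4.45*|-0.95| = 4.2275; 1.33*|0.38| = 0.5054; 1.15*|-1.56| = 1.794; 1.55*|-1.94| = 3.007.
2 * sum of denominator = 2 * 9.5339 = 19.0678.
dQ = --12.4563 / 19.0678 = 0.6533 m^3/s.

0.6533


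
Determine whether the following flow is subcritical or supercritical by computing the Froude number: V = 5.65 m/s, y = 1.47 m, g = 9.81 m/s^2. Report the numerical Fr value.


The Froude number is defined as Fr = V / sqrt(g*y).
g*y = 9.81 * 1.47 = 14.4207.
sqrt(g*y) = sqrt(14.4207) = 3.7975.
Fr = 5.65 / 3.7975 = 1.4878.
Since Fr > 1, the flow is supercritical.

1.4878


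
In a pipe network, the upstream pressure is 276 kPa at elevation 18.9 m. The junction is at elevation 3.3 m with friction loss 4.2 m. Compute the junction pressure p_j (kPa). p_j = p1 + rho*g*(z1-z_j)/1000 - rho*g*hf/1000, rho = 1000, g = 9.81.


Junction pressure: p_j = p1 + rho*g*(z1 - z_j)/1000 - rho*g*hf/1000.
Elevation term = 1000*9.81*(18.9 - 3.3)/1000 = 153.036 kPa.
Friction term = 1000*9.81*4.2/1000 = 41.202 kPa.
p_j = 276 + 153.036 - 41.202 = 387.83 kPa.

387.83


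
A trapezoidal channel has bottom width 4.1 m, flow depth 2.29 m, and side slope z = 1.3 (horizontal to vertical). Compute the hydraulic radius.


For a trapezoidal section with side slope z:
A = (b + z*y)*y = (4.1 + 1.3*2.29)*2.29 = 16.206 m^2.
P = b + 2*y*sqrt(1 + z^2) = 4.1 + 2*2.29*sqrt(1 + 1.3^2) = 11.612 m.
R = A/P = 16.206 / 11.612 = 1.3957 m.

1.3957


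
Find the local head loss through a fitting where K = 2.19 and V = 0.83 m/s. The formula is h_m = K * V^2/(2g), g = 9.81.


Minor loss formula: h_m = K * V^2/(2g).
V^2 = 0.83^2 = 0.6889.
V^2/(2g) = 0.6889 / 19.62 = 0.0351 m.
h_m = 2.19 * 0.0351 = 0.0769 m.

0.0769


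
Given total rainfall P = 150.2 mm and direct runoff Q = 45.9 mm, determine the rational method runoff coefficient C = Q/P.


The runoff coefficient C = runoff depth / rainfall depth.
C = 45.9 / 150.2
  = 0.3056.

0.3056


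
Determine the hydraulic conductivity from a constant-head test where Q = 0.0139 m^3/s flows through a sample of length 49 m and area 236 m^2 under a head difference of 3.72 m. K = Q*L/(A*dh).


From K = Q*L / (A*dh):
Numerator: Q*L = 0.0139 * 49 = 0.6811.
Denominator: A*dh = 236 * 3.72 = 877.92.
K = 0.6811 / 877.92 = 0.000776 m/s.

0.000776


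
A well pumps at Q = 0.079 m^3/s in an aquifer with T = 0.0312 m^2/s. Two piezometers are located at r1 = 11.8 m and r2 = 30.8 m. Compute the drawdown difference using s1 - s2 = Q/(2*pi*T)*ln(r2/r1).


Thiem equation: s1 - s2 = Q/(2*pi*T) * ln(r2/r1).
ln(r2/r1) = ln(30.8/11.8) = 0.9594.
Q/(2*pi*T) = 0.079 / (2*pi*0.0312) = 0.079 / 0.196 = 0.403.
s1 - s2 = 0.403 * 0.9594 = 0.3866 m.

0.3866


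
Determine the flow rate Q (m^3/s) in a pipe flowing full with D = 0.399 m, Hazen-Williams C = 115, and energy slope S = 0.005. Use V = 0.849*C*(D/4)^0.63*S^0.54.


For a full circular pipe, R = D/4 = 0.399/4 = 0.0998 m.
V = 0.849 * 115 * 0.0998^0.63 * 0.005^0.54
  = 0.849 * 115 * 0.234053 * 0.057206
  = 1.3073 m/s.
Pipe area A = pi*D^2/4 = pi*0.399^2/4 = 0.125 m^2.
Q = A * V = 0.125 * 1.3073 = 0.1635 m^3/s.

0.1635


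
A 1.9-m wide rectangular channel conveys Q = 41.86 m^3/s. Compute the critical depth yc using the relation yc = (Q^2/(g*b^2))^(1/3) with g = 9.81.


Using yc = (Q^2 / (g * b^2))^(1/3):
Q^2 = 41.86^2 = 1752.26.
g * b^2 = 9.81 * 1.9^2 = 9.81 * 3.61 = 35.41.
Q^2 / (g*b^2) = 1752.26 / 35.41 = 49.4849.
yc = 49.4849^(1/3) = 3.6712 m.

3.6712


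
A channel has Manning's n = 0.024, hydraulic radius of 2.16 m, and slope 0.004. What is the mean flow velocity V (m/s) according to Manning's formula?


Manning's equation gives V = (1/n) * R^(2/3) * S^(1/2).
First, compute R^(2/3) = 2.16^(2/3) = 1.671.
Next, S^(1/2) = 0.004^(1/2) = 0.063246.
Then 1/n = 1/0.024 = 41.67.
V = 41.67 * 1.671 * 0.063246 = 4.4034 m/s.

4.4034


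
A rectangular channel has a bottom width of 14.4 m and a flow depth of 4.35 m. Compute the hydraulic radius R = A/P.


For a rectangular section:
Flow area A = b * y = 14.4 * 4.35 = 62.64 m^2.
Wetted perimeter P = b + 2y = 14.4 + 2*4.35 = 23.1 m.
Hydraulic radius R = A/P = 62.64 / 23.1 = 2.7117 m.

2.7117


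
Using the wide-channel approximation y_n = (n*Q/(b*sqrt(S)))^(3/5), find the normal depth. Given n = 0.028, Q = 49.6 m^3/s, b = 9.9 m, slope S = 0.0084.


We use the wide-channel approximation y_n = (n*Q/(b*sqrt(S)))^(3/5).
sqrt(S) = sqrt(0.0084) = 0.091652.
Numerator: n*Q = 0.028 * 49.6 = 1.3888.
Denominator: b*sqrt(S) = 9.9 * 0.091652 = 0.907355.
arg = 1.5306.
y_n = 1.5306^(3/5) = 1.291 m.

1.291


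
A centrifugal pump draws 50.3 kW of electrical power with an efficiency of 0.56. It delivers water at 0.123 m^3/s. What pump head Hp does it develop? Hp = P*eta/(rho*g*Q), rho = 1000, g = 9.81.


Pump head formula: Hp = P * eta / (rho * g * Q).
Numerator: P * eta = 50.3 * 1000 * 0.56 = 28168.0 W.
Denominator: rho * g * Q = 1000 * 9.81 * 0.123 = 1206.63.
Hp = 28168.0 / 1206.63 = 23.34 m.

23.34


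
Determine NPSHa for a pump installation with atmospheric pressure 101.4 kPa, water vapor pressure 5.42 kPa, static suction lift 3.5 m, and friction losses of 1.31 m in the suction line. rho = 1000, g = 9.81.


NPSHa = p_atm/(rho*g) - z_s - hf_s - p_vap/(rho*g).
p_atm/(rho*g) = 101.4*1000 / (1000*9.81) = 10.336 m.
p_vap/(rho*g) = 5.42*1000 / (1000*9.81) = 0.552 m.
NPSHa = 10.336 - 3.5 - 1.31 - 0.552
      = 4.97 m.

4.97


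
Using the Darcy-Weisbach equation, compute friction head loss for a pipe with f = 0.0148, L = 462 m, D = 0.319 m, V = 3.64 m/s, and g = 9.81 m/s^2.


Darcy-Weisbach equation: h_f = f * (L/D) * V^2/(2g).
f * L/D = 0.0148 * 462/0.319 = 21.4345.
V^2/(2g) = 3.64^2 / (2*9.81) = 13.2496 / 19.62 = 0.6753 m.
h_f = 21.4345 * 0.6753 = 14.475 m.

14.475


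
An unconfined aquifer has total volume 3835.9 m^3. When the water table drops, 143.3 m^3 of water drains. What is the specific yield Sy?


Specific yield Sy = Volume drained / Total volume.
Sy = 143.3 / 3835.9
   = 0.0374.

0.0374


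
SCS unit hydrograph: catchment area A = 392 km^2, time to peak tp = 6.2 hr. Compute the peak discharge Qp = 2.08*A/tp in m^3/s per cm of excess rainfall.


SCS formula: Qp = 2.08 * A / tp.
Qp = 2.08 * 392 / 6.2
   = 815.36 / 6.2
   = 131.51 m^3/s per cm.

131.51


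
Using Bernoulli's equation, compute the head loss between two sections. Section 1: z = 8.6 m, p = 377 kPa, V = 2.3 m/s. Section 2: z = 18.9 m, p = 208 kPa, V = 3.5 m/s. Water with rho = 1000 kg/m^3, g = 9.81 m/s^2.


Total head at each section: H = z + p/(rho*g) + V^2/(2g).
H1 = 8.6 + 377*1000/(1000*9.81) + 2.3^2/(2*9.81)
   = 8.6 + 38.43 + 0.2696
   = 47.3 m.
H2 = 18.9 + 208*1000/(1000*9.81) + 3.5^2/(2*9.81)
   = 18.9 + 21.203 + 0.6244
   = 40.727 m.
h_L = H1 - H2 = 47.3 - 40.727 = 6.573 m.

6.573


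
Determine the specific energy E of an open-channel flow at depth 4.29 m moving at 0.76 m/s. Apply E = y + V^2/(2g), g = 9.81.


Specific energy E = y + V^2/(2g).
Velocity head = V^2/(2g) = 0.76^2 / (2*9.81) = 0.5776 / 19.62 = 0.0294 m.
E = 4.29 + 0.0294 = 4.3194 m.

4.3194


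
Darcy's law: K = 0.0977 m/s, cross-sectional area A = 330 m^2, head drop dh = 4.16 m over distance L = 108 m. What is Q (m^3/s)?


Darcy's law: Q = K * A * i, where i = dh/L.
Hydraulic gradient i = 4.16 / 108 = 0.038519.
Q = 0.0977 * 330 * 0.038519
  = 1.2419 m^3/s.

1.2419


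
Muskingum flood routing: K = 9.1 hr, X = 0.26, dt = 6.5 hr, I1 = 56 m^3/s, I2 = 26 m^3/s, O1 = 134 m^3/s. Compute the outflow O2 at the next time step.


Muskingum coefficients:
denom = 2*K*(1-X) + dt = 2*9.1*(1-0.26) + 6.5 = 19.968.
C0 = (dt - 2*K*X)/denom = (6.5 - 2*9.1*0.26)/19.968 = 0.0885.
C1 = (dt + 2*K*X)/denom = (6.5 + 2*9.1*0.26)/19.968 = 0.5625.
C2 = (2*K*(1-X) - dt)/denom = 0.349.
O2 = C0*I2 + C1*I1 + C2*O1
   = 0.0885*26 + 0.5625*56 + 0.349*134
   = 80.56 m^3/s.

80.56


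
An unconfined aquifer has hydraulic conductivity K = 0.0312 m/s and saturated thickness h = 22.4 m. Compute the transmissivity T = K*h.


Transmissivity is defined as T = K * h.
T = 0.0312 * 22.4
  = 0.6989 m^2/s.

0.6989


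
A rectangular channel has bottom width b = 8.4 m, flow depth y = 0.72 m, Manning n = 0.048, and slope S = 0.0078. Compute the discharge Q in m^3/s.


For a rectangular channel, the cross-sectional area A = b * y = 8.4 * 0.72 = 6.05 m^2.
The wetted perimeter P = b + 2y = 8.4 + 2*0.72 = 9.84 m.
Hydraulic radius R = A/P = 6.05/9.84 = 0.6146 m.
Velocity V = (1/n)*R^(2/3)*S^(1/2) = (1/0.048)*0.6146^(2/3)*0.0078^(1/2) = 1.3301 m/s.
Discharge Q = A * V = 6.05 * 1.3301 = 8.044 m^3/s.

8.044


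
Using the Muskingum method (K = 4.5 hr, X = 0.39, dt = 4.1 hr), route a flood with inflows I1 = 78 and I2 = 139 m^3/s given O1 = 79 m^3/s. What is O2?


Muskingum coefficients:
denom = 2*K*(1-X) + dt = 2*4.5*(1-0.39) + 4.1 = 9.59.
C0 = (dt - 2*K*X)/denom = (4.1 - 2*4.5*0.39)/9.59 = 0.0615.
C1 = (dt + 2*K*X)/denom = (4.1 + 2*4.5*0.39)/9.59 = 0.7935.
C2 = (2*K*(1-X) - dt)/denom = 0.1449.
O2 = C0*I2 + C1*I1 + C2*O1
   = 0.0615*139 + 0.7935*78 + 0.1449*79
   = 81.9 m^3/s.

81.9


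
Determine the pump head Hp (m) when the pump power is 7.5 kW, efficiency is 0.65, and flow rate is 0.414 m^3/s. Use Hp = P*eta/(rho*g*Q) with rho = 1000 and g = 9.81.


Pump head formula: Hp = P * eta / (rho * g * Q).
Numerator: P * eta = 7.5 * 1000 * 0.65 = 4875.0 W.
Denominator: rho * g * Q = 1000 * 9.81 * 0.414 = 4061.34.
Hp = 4875.0 / 4061.34 = 1.2 m.

1.2


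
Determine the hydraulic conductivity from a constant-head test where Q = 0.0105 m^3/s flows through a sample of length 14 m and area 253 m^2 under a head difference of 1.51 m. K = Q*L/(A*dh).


From K = Q*L / (A*dh):
Numerator: Q*L = 0.0105 * 14 = 0.147.
Denominator: A*dh = 253 * 1.51 = 382.03.
K = 0.147 / 382.03 = 0.000385 m/s.

0.000385


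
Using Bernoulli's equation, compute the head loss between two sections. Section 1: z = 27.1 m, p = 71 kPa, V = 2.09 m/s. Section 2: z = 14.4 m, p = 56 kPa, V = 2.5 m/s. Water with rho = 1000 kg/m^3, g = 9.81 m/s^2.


Total head at each section: H = z + p/(rho*g) + V^2/(2g).
H1 = 27.1 + 71*1000/(1000*9.81) + 2.09^2/(2*9.81)
   = 27.1 + 7.238 + 0.2226
   = 34.56 m.
H2 = 14.4 + 56*1000/(1000*9.81) + 2.5^2/(2*9.81)
   = 14.4 + 5.708 + 0.3186
   = 20.427 m.
h_L = H1 - H2 = 34.56 - 20.427 = 14.133 m.

14.133


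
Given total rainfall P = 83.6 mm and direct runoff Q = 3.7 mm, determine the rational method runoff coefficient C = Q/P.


The runoff coefficient C = runoff depth / rainfall depth.
C = 3.7 / 83.6
  = 0.0443.

0.0443


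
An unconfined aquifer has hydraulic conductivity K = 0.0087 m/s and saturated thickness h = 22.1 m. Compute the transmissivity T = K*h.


Transmissivity is defined as T = K * h.
T = 0.0087 * 22.1
  = 0.1923 m^2/s.

0.1923


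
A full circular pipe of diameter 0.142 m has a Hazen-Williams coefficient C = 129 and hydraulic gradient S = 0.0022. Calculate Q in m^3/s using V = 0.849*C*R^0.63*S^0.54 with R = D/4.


For a full circular pipe, R = D/4 = 0.142/4 = 0.0355 m.
V = 0.849 * 129 * 0.0355^0.63 * 0.0022^0.54
  = 0.849 * 129 * 0.12208 * 0.03672
  = 0.491 m/s.
Pipe area A = pi*D^2/4 = pi*0.142^2/4 = 0.0158 m^2.
Q = A * V = 0.0158 * 0.491 = 0.0078 m^3/s.

0.0078


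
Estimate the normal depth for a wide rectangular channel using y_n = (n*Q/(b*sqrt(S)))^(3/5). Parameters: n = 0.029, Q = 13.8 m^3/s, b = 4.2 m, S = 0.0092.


We use the wide-channel approximation y_n = (n*Q/(b*sqrt(S)))^(3/5).
sqrt(S) = sqrt(0.0092) = 0.095917.
Numerator: n*Q = 0.029 * 13.8 = 0.4002.
Denominator: b*sqrt(S) = 4.2 * 0.095917 = 0.402851.
arg = 0.9934.
y_n = 0.9934^(3/5) = 0.996 m.

0.996


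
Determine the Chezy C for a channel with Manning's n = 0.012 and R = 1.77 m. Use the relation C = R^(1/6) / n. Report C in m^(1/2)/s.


The Chezy coefficient relates to Manning's n through C = R^(1/6) / n.
R^(1/6) = 1.77^(1/6) = 1.099838.
C = 1.099838 / 0.012 = 91.65 m^(1/2)/s.

91.65


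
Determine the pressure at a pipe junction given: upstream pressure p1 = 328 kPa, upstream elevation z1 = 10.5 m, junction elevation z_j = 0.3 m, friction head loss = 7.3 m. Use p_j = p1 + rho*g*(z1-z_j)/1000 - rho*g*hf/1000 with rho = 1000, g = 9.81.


Junction pressure: p_j = p1 + rho*g*(z1 - z_j)/1000 - rho*g*hf/1000.
Elevation term = 1000*9.81*(10.5 - 0.3)/1000 = 100.062 kPa.
Friction term = 1000*9.81*7.3/1000 = 71.613 kPa.
p_j = 328 + 100.062 - 71.613 = 356.45 kPa.

356.45


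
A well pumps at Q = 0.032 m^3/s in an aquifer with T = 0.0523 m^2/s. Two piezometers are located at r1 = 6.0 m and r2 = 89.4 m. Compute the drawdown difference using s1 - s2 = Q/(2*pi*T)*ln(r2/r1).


Thiem equation: s1 - s2 = Q/(2*pi*T) * ln(r2/r1).
ln(r2/r1) = ln(89.4/6.0) = 2.7014.
Q/(2*pi*T) = 0.032 / (2*pi*0.0523) = 0.032 / 0.3286 = 0.0974.
s1 - s2 = 0.0974 * 2.7014 = 0.2631 m.

0.2631


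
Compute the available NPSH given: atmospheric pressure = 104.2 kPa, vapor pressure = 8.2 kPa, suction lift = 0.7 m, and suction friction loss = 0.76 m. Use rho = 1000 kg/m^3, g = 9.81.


NPSHa = p_atm/(rho*g) - z_s - hf_s - p_vap/(rho*g).
p_atm/(rho*g) = 104.2*1000 / (1000*9.81) = 10.622 m.
p_vap/(rho*g) = 8.2*1000 / (1000*9.81) = 0.836 m.
NPSHa = 10.622 - 0.7 - 0.76 - 0.836
      = 8.33 m.

8.33


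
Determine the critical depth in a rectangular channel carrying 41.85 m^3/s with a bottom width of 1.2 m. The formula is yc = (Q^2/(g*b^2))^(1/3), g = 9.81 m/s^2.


Using yc = (Q^2 / (g * b^2))^(1/3):
Q^2 = 41.85^2 = 1751.42.
g * b^2 = 9.81 * 1.2^2 = 9.81 * 1.44 = 14.13.
Q^2 / (g*b^2) = 1751.42 / 14.13 = 123.9505.
yc = 123.9505^(1/3) = 4.9864 m.

4.9864


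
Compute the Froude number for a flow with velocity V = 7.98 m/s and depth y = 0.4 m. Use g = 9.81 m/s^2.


The Froude number is defined as Fr = V / sqrt(g*y).
g*y = 9.81 * 0.4 = 3.924.
sqrt(g*y) = sqrt(3.924) = 1.9809.
Fr = 7.98 / 1.9809 = 4.0285.

4.0285


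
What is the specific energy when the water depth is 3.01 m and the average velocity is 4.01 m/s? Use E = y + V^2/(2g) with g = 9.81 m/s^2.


Specific energy E = y + V^2/(2g).
Velocity head = V^2/(2g) = 4.01^2 / (2*9.81) = 16.0801 / 19.62 = 0.8196 m.
E = 3.01 + 0.8196 = 3.8296 m.

3.8296


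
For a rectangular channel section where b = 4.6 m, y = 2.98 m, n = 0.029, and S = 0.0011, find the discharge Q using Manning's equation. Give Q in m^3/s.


For a rectangular channel, the cross-sectional area A = b * y = 4.6 * 2.98 = 13.71 m^2.
The wetted perimeter P = b + 2y = 4.6 + 2*2.98 = 10.56 m.
Hydraulic radius R = A/P = 13.71/10.56 = 1.2981 m.
Velocity V = (1/n)*R^(2/3)*S^(1/2) = (1/0.029)*1.2981^(2/3)*0.0011^(1/2) = 1.3609 m/s.
Discharge Q = A * V = 13.71 * 1.3609 = 18.656 m^3/s.

18.656


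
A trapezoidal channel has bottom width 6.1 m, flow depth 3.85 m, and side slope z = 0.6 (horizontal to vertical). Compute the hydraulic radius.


For a trapezoidal section with side slope z:
A = (b + z*y)*y = (6.1 + 0.6*3.85)*3.85 = 32.379 m^2.
P = b + 2*y*sqrt(1 + z^2) = 6.1 + 2*3.85*sqrt(1 + 0.6^2) = 15.08 m.
R = A/P = 32.379 / 15.08 = 2.1472 m.

2.1472


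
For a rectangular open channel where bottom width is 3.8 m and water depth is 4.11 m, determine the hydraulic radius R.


For a rectangular section:
Flow area A = b * y = 3.8 * 4.11 = 15.62 m^2.
Wetted perimeter P = b + 2y = 3.8 + 2*4.11 = 12.02 m.
Hydraulic radius R = A/P = 15.62 / 12.02 = 1.2993 m.

1.2993


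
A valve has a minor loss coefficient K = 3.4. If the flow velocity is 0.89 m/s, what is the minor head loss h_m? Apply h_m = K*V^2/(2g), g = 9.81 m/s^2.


Minor loss formula: h_m = K * V^2/(2g).
V^2 = 0.89^2 = 0.7921.
V^2/(2g) = 0.7921 / 19.62 = 0.0404 m.
h_m = 3.4 * 0.0404 = 0.1373 m.

0.1373


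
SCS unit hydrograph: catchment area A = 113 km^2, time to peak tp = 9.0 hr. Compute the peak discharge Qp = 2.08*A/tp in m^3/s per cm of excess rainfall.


SCS formula: Qp = 2.08 * A / tp.
Qp = 2.08 * 113 / 9.0
   = 235.04 / 9.0
   = 26.12 m^3/s per cm.

26.12


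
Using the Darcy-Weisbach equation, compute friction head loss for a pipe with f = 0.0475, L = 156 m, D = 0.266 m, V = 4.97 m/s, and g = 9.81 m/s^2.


Darcy-Weisbach equation: h_f = f * (L/D) * V^2/(2g).
f * L/D = 0.0475 * 156/0.266 = 27.8571.
V^2/(2g) = 4.97^2 / (2*9.81) = 24.7009 / 19.62 = 1.259 m.
h_f = 27.8571 * 1.259 = 35.071 m.

35.071


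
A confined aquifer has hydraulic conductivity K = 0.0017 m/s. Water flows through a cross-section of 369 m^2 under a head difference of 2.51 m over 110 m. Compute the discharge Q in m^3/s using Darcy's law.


Darcy's law: Q = K * A * i, where i = dh/L.
Hydraulic gradient i = 2.51 / 110 = 0.022818.
Q = 0.0017 * 369 * 0.022818
  = 0.0143 m^3/s.

0.0143


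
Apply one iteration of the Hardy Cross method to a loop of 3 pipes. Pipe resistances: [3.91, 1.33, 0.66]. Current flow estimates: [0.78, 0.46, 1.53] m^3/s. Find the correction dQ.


Numerator terms (r*Q*|Q|): 3.91*0.78*|0.78| = 2.3788; 1.33*0.46*|0.46| = 0.2814; 0.66*1.53*|1.53| = 1.545.
Sum of numerator = 4.2053.
Denominator terms (r*|Q|): 3.91*|0.78| = 3.0498; 1.33*|0.46| = 0.6118; 0.66*|1.53| = 1.0098.
2 * sum of denominator = 2 * 4.6714 = 9.3428.
dQ = -4.2053 / 9.3428 = -0.4501 m^3/s.

-0.4501


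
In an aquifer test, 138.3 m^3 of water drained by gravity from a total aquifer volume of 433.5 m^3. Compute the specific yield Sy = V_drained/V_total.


Specific yield Sy = Volume drained / Total volume.
Sy = 138.3 / 433.5
   = 0.319.

0.319


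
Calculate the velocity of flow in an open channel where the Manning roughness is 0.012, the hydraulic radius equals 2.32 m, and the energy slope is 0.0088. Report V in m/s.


Manning's equation gives V = (1/n) * R^(2/3) * S^(1/2).
First, compute R^(2/3) = 2.32^(2/3) = 1.7525.
Next, S^(1/2) = 0.0088^(1/2) = 0.093808.
Then 1/n = 1/0.012 = 83.33.
V = 83.33 * 1.7525 * 0.093808 = 13.6999 m/s.

13.6999


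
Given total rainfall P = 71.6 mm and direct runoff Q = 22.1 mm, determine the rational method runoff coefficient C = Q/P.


The runoff coefficient C = runoff depth / rainfall depth.
C = 22.1 / 71.6
  = 0.3087.

0.3087


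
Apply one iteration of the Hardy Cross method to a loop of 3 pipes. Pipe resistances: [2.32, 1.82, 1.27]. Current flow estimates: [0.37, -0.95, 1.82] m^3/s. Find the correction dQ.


Numerator terms (r*Q*|Q|): 2.32*0.37*|0.37| = 0.3176; 1.82*-0.95*|-0.95| = -1.6425; 1.27*1.82*|1.82| = 4.2067.
Sum of numerator = 2.8818.
Denominator terms (r*|Q|): 2.32*|0.37| = 0.8584; 1.82*|-0.95| = 1.729; 1.27*|1.82| = 2.3114.
2 * sum of denominator = 2 * 4.8988 = 9.7976.
dQ = -2.8818 / 9.7976 = -0.2941 m^3/s.

-0.2941


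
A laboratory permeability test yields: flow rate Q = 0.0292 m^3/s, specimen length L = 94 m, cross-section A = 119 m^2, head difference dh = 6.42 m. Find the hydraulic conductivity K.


From K = Q*L / (A*dh):
Numerator: Q*L = 0.0292 * 94 = 2.7448.
Denominator: A*dh = 119 * 6.42 = 763.98.
K = 2.7448 / 763.98 = 0.003593 m/s.

0.003593


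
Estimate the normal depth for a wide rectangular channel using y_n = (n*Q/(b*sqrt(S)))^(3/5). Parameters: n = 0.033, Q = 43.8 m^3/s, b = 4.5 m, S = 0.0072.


We use the wide-channel approximation y_n = (n*Q/(b*sqrt(S)))^(3/5).
sqrt(S) = sqrt(0.0072) = 0.084853.
Numerator: n*Q = 0.033 * 43.8 = 1.4454.
Denominator: b*sqrt(S) = 4.5 * 0.084853 = 0.381838.
arg = 3.7854.
y_n = 3.7854^(3/5) = 2.2226 m.

2.2226


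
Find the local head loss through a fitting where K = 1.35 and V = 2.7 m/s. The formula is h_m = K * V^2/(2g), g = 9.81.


Minor loss formula: h_m = K * V^2/(2g).
V^2 = 2.7^2 = 7.29.
V^2/(2g) = 7.29 / 19.62 = 0.3716 m.
h_m = 1.35 * 0.3716 = 0.5016 m.

0.5016


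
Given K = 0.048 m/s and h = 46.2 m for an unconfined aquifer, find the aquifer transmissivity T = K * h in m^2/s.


Transmissivity is defined as T = K * h.
T = 0.048 * 46.2
  = 2.2176 m^2/s.

2.2176


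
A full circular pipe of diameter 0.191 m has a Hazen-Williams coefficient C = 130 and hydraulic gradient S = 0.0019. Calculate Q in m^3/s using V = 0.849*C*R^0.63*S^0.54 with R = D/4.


For a full circular pipe, R = D/4 = 0.191/4 = 0.0478 m.
V = 0.849 * 130 * 0.0478^0.63 * 0.0019^0.54
  = 0.849 * 130 * 0.147148 * 0.033926
  = 0.551 m/s.
Pipe area A = pi*D^2/4 = pi*0.191^2/4 = 0.0287 m^2.
Q = A * V = 0.0287 * 0.551 = 0.0158 m^3/s.

0.0158


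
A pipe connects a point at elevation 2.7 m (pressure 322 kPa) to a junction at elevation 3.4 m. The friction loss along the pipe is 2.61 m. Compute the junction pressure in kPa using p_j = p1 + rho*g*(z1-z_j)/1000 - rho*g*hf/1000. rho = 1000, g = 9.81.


Junction pressure: p_j = p1 + rho*g*(z1 - z_j)/1000 - rho*g*hf/1000.
Elevation term = 1000*9.81*(2.7 - 3.4)/1000 = -6.867 kPa.
Friction term = 1000*9.81*2.61/1000 = 25.604 kPa.
p_j = 322 + -6.867 - 25.604 = 289.53 kPa.

289.53


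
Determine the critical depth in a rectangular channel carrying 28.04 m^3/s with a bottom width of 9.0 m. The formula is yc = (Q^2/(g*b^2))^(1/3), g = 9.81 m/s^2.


Using yc = (Q^2 / (g * b^2))^(1/3):
Q^2 = 28.04^2 = 786.24.
g * b^2 = 9.81 * 9.0^2 = 9.81 * 81.0 = 794.61.
Q^2 / (g*b^2) = 786.24 / 794.61 = 0.9895.
yc = 0.9895^(1/3) = 0.9965 m.

0.9965


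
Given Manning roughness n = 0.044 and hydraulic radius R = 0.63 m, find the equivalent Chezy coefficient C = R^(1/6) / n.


The Chezy coefficient relates to Manning's n through C = R^(1/6) / n.
R^(1/6) = 0.63^(1/6) = 0.925884.
C = 0.925884 / 0.044 = 21.04 m^(1/2)/s.

21.04


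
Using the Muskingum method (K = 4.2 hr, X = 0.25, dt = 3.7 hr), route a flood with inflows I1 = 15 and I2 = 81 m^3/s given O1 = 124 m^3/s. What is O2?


Muskingum coefficients:
denom = 2*K*(1-X) + dt = 2*4.2*(1-0.25) + 3.7 = 10.0.
C0 = (dt - 2*K*X)/denom = (3.7 - 2*4.2*0.25)/10.0 = 0.16.
C1 = (dt + 2*K*X)/denom = (3.7 + 2*4.2*0.25)/10.0 = 0.58.
C2 = (2*K*(1-X) - dt)/denom = 0.26.
O2 = C0*I2 + C1*I1 + C2*O1
   = 0.16*81 + 0.58*15 + 0.26*124
   = 53.9 m^3/s.

53.9


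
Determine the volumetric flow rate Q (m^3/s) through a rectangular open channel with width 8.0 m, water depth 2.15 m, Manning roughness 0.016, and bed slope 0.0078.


For a rectangular channel, the cross-sectional area A = b * y = 8.0 * 2.15 = 17.2 m^2.
The wetted perimeter P = b + 2y = 8.0 + 2*2.15 = 12.3 m.
Hydraulic radius R = A/P = 17.2/12.3 = 1.3984 m.
Velocity V = (1/n)*R^(2/3)*S^(1/2) = (1/0.016)*1.3984^(2/3)*0.0078^(1/2) = 6.9025 m/s.
Discharge Q = A * V = 17.2 * 6.9025 = 118.724 m^3/s.

118.724


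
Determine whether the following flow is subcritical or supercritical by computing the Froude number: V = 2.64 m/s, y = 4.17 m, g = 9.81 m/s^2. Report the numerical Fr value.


The Froude number is defined as Fr = V / sqrt(g*y).
g*y = 9.81 * 4.17 = 40.9077.
sqrt(g*y) = sqrt(40.9077) = 6.3959.
Fr = 2.64 / 6.3959 = 0.4128.
Since Fr < 1, the flow is subcritical.

0.4128


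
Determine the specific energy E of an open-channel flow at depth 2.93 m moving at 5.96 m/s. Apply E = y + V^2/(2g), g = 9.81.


Specific energy E = y + V^2/(2g).
Velocity head = V^2/(2g) = 5.96^2 / (2*9.81) = 35.5216 / 19.62 = 1.8105 m.
E = 2.93 + 1.8105 = 4.7405 m.

4.7405


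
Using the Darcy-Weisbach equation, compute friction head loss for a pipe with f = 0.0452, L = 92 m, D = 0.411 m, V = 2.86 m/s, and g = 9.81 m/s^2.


Darcy-Weisbach equation: h_f = f * (L/D) * V^2/(2g).
f * L/D = 0.0452 * 92/0.411 = 10.1178.
V^2/(2g) = 2.86^2 / (2*9.81) = 8.1796 / 19.62 = 0.4169 m.
h_f = 10.1178 * 0.4169 = 4.218 m.

4.218
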